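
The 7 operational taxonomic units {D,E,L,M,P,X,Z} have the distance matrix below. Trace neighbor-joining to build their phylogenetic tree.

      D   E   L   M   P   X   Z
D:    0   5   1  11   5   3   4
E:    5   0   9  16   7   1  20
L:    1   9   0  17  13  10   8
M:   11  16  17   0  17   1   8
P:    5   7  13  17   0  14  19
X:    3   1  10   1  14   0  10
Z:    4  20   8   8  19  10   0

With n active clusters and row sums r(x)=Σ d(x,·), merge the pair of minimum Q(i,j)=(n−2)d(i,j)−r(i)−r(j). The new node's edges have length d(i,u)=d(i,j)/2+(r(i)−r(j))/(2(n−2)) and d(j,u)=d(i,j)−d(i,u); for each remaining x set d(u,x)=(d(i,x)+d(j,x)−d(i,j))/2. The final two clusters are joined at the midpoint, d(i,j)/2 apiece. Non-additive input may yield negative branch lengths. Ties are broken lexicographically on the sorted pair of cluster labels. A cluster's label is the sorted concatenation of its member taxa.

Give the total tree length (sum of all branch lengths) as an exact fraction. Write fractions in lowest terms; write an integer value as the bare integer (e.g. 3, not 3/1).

iteration 1: select M,X (d=1, Q=-104); attach at lengths (18/5, -13/5); label the merged cluster MX
  updated: d(D,MX)=13/2, d(E,MX)=8, d(L,MX)=13, d(MX,P)=15, d(MX,Z)=17/2
iteration 2: select E,P (d=7, Q=-80); attach at lengths (9/4, 19/4); label the merged cluster EP
  updated: d(D,EP)=3/2, d(EP,L)=15/2, d(EP,MX)=8, d(EP,Z)=16
iteration 3: select MX,Z (d=17/2, Q=-47); attach at lengths (25/6, 13/3); label the merged cluster MXZ
  updated: d(D,MXZ)=1, d(EP,MXZ)=31/4, d(L,MXZ)=25/4
iteration 4: select D,EP (d=3/2, Q=-69/4); attach at lengths (-41/16, 65/16); label the merged cluster DEP
  updated: d(DEP,L)=7/2, d(DEP,MXZ)=29/8
iteration 5: select DEP,L (d=7/2, Q=-107/8); attach at lengths (7/16, 49/16); label the merged cluster DELP
  updated: d(DELP,MXZ)=51/16
iteration 6: select DELP,MXZ (d=51/16); attach at lengths (51/32, 51/32); label the merged cluster DELMPXZ
final tree: (((D:-41/16,(E:9/4,P:19/4):65/16):7/16,L:49/16):51/32,((M:18/5,X:-13/5):25/6,Z:13/3):51/32)
total length: 395/16

395/16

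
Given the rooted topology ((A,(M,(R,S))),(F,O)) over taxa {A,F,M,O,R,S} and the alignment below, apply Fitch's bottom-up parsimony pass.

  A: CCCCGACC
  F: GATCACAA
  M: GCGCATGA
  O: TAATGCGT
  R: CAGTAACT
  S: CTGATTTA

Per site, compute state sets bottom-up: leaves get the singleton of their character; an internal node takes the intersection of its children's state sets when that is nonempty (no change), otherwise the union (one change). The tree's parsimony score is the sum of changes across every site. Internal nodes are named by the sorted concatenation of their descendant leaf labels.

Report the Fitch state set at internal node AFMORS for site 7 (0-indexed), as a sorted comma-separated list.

A

[col 0] RS: children R:{C}, S:{C} ∩→ {C}; cost 0
[col 0] MRS: children M:{G}, RS:{C} ∪→ {C,G}; cost 1
[col 0] AMRS: children A:{C}, MRS:{C,G} ∩→ {C}; cost 0
[col 0] FO: children F:{G}, O:{T} ∪→ {G,T}; cost 1
[col 0] AFMORS: children AMRS:{C}, FO:{G,T} ∪→ {C,G,T}; cost 1
[col 1] RS: children R:{A}, S:{T} ∪→ {A,T}; cost 1
[col 1] MRS: children M:{C}, RS:{A,T} ∪→ {A,C,T}; cost 1
[col 1] AMRS: children A:{C}, MRS:{A,C,T} ∩→ {C}; cost 0
[col 1] FO: children F:{A}, O:{A} ∩→ {A}; cost 0
[col 1] AFMORS: children AMRS:{C}, FO:{A} ∪→ {A,C}; cost 1
[col 2] RS: children R:{G}, S:{G} ∩→ {G}; cost 0
[col 2] MRS: children M:{G}, RS:{G} ∩→ {G}; cost 0
[col 2] AMRS: children A:{C}, MRS:{G} ∪→ {C,G}; cost 1
[col 2] FO: children F:{T}, O:{A} ∪→ {A,T}; cost 1
[col 2] AFMORS: children AMRS:{C,G}, FO:{A,T} ∪→ {A,C,G,T}; cost 1
[col 3] RS: children R:{T}, S:{A} ∪→ {A,T}; cost 1
[col 3] MRS: children M:{C}, RS:{A,T} ∪→ {A,C,T}; cost 1
[col 3] AMRS: children A:{C}, MRS:{A,C,T} ∩→ {C}; cost 0
[col 3] FO: children F:{C}, O:{T} ∪→ {C,T}; cost 1
[col 3] AFMORS: children AMRS:{C}, FO:{C,T} ∩→ {C}; cost 0
[col 4] RS: children R:{A}, S:{T} ∪→ {A,T}; cost 1
[col 4] MRS: children M:{A}, RS:{A,T} ∩→ {A}; cost 0
[col 4] AMRS: children A:{G}, MRS:{A} ∪→ {A,G}; cost 1
[col 4] FO: children F:{A}, O:{G} ∪→ {A,G}; cost 1
[col 4] AFMORS: children AMRS:{A,G}, FO:{A,G} ∩→ {A,G}; cost 0
[col 5] RS: children R:{A}, S:{T} ∪→ {A,T}; cost 1
[col 5] MRS: children M:{T}, RS:{A,T} ∩→ {T}; cost 0
[col 5] AMRS: children A:{A}, MRS:{T} ∪→ {A,T}; cost 1
[col 5] FO: children F:{C}, O:{C} ∩→ {C}; cost 0
[col 5] AFMORS: children AMRS:{A,T}, FO:{C} ∪→ {A,C,T}; cost 1
[col 6] RS: children R:{C}, S:{T} ∪→ {C,T}; cost 1
[col 6] MRS: children M:{G}, RS:{C,T} ∪→ {C,G,T}; cost 1
[col 6] AMRS: children A:{C}, MRS:{C,G,T} ∩→ {C}; cost 0
[col 6] FO: children F:{A}, O:{G} ∪→ {A,G}; cost 1
[col 6] AFMORS: children AMRS:{C}, FO:{A,G} ∪→ {A,C,G}; cost 1
[col 7] RS: children R:{T}, S:{A} ∪→ {A,T}; cost 1
[col 7] MRS: children M:{A}, RS:{A,T} ∩→ {A}; cost 0
[col 7] AMRS: children A:{C}, MRS:{A} ∪→ {A,C}; cost 1
[col 7] FO: children F:{A}, O:{T} ∪→ {A,T}; cost 1
[col 7] AFMORS: children AMRS:{A,C}, FO:{A,T} ∩→ {A}; cost 0
per-site changes: [3, 3, 3, 3, 3, 3, 4, 3]; total = 25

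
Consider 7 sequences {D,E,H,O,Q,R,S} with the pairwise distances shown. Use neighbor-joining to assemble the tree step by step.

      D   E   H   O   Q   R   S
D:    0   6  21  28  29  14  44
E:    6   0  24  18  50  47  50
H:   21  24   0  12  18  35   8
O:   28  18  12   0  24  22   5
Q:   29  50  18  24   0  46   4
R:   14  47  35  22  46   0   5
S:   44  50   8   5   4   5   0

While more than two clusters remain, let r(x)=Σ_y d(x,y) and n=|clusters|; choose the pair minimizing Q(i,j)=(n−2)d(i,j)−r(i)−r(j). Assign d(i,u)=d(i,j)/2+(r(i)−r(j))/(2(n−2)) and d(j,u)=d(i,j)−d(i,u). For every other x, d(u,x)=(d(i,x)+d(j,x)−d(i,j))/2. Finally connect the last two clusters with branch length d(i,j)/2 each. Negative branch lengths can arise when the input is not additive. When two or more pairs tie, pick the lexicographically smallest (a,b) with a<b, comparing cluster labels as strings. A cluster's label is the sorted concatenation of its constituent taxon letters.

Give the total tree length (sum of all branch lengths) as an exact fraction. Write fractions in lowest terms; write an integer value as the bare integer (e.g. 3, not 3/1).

1985/32

1. join D+E (d=6, Q=-307) ⇒ DE; edges |D|=-23/10, |E|=83/10
  updated: d(DE,H)=39/2, d(DE,O)=20, d(DE,Q)=73/2, d(DE,R)=55/2, d(DE,S)=44
2. join R+S (d=5, Q=-363/2) ⇒ RS; edges |R|=179/16, |S|=-99/16
  updated: d(DE,RS)=133/4, d(H,RS)=19, d(O,RS)=11, d(Q,RS)=45/2
3. join O+RS (d=11, Q=-479/4) ⇒ ORS; edges |O|=19/8, |RS|=69/8
  updated: d(DE,ORS)=169/8, d(H,ORS)=10, d(ORS,Q)=71/4
4. join DE+H (d=39/2, Q=-685/8) ⇒ DEH; edges |DE|=549/32, |H|=75/32
  updated: d(DEH,ORS)=93/16, d(DEH,Q)=35/2
5. join DEH+ORS (d=93/16, Q=-657/16) ⇒ DEHORS; edges |DEH|=89/32, |ORS|=97/32
  updated: d(DEHORS,Q)=471/32
6. join DEHORS+Q (d=471/32) ⇒ DEHOQRS; edges |DEHORS|=471/64, |Q|=471/64
final tree: ((((D:-23/10,E:83/10):549/32,H:75/32):89/32,(O:19/8,(R:179/16,S:-99/16):69/8):97/32):471/64,Q:471/64)
total length: 1985/32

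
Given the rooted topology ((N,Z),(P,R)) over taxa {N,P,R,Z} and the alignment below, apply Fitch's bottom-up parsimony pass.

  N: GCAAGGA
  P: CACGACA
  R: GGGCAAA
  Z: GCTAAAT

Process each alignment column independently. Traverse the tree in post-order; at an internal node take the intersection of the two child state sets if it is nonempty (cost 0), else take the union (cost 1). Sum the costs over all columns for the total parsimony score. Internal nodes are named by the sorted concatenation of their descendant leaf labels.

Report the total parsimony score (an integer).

[col 0] NZ: children N:{G}, Z:{G} ∩→ {G}; cost 0
[col 0] PR: children P:{C}, R:{G} ∪→ {C,G}; cost 1
[col 0] NPRZ: children NZ:{G}, PR:{C,G} ∩→ {G}; cost 0
[col 1] NZ: children N:{C}, Z:{C} ∩→ {C}; cost 0
[col 1] PR: children P:{A}, R:{G} ∪→ {A,G}; cost 1
[col 1] NPRZ: children NZ:{C}, PR:{A,G} ∪→ {A,C,G}; cost 1
[col 2] NZ: children N:{A}, Z:{T} ∪→ {A,T}; cost 1
[col 2] PR: children P:{C}, R:{G} ∪→ {C,G}; cost 1
[col 2] NPRZ: children NZ:{A,T}, PR:{C,G} ∪→ {A,C,G,T}; cost 1
[col 3] NZ: children N:{A}, Z:{A} ∩→ {A}; cost 0
[col 3] PR: children P:{G}, R:{C} ∪→ {C,G}; cost 1
[col 3] NPRZ: children NZ:{A}, PR:{C,G} ∪→ {A,C,G}; cost 1
[col 4] NZ: children N:{G}, Z:{A} ∪→ {A,G}; cost 1
[col 4] PR: children P:{A}, R:{A} ∩→ {A}; cost 0
[col 4] NPRZ: children NZ:{A,G}, PR:{A} ∩→ {A}; cost 0
[col 5] NZ: children N:{G}, Z:{A} ∪→ {A,G}; cost 1
[col 5] PR: children P:{C}, R:{A} ∪→ {A,C}; cost 1
[col 5] NPRZ: children NZ:{A,G}, PR:{A,C} ∩→ {A}; cost 0
[col 6] NZ: children N:{A}, Z:{T} ∪→ {A,T}; cost 1
[col 6] PR: children P:{A}, R:{A} ∩→ {A}; cost 0
[col 6] NPRZ: children NZ:{A,T}, PR:{A} ∩→ {A}; cost 0
per-site changes: [1, 2, 3, 2, 1, 2, 1]; total = 12

12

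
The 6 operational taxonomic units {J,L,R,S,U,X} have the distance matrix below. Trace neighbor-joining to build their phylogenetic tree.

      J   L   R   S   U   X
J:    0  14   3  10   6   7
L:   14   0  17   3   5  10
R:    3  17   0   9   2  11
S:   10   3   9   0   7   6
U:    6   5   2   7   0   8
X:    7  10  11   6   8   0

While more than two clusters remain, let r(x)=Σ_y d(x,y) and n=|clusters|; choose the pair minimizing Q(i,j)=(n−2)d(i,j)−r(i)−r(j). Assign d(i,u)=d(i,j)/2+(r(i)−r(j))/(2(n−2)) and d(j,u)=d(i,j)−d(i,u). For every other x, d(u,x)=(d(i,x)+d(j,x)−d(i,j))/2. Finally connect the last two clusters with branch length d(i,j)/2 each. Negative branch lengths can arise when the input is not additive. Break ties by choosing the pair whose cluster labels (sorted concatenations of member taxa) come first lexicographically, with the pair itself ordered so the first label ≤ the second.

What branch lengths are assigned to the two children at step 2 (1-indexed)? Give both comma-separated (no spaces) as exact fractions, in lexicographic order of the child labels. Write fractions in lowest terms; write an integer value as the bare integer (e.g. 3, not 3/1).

10/3,19/6

iteration 1: select L,S (d=3, Q=-72); attach at lengths (13/4, -1/4); label the merged cluster LS
  updated: d(J,LS)=21/2, d(LS,R)=23/2, d(LS,U)=9/2, d(LS,X)=13/2
iteration 2: select LS,X (d=13/2, Q=-46); attach at lengths (10/3, 19/6); label the merged cluster LSX
  updated: d(J,LSX)=11/2, d(LSX,R)=8, d(LSX,U)=3
iteration 3: select J,R (d=3, Q=-43/2); attach at lengths (15/8, 9/8); label the merged cluster JR
  updated: d(JR,LSX)=21/4, d(JR,U)=5/2
iteration 4: select JR,LSX (d=21/4, Q=-43/4); attach at lengths (19/8, 23/8); label the merged cluster JLRSX
  updated: d(JLRSX,U)=1/8
iteration 5: select JLRSX,U (d=1/8); attach at lengths (1/16, 1/16); label the merged cluster JLRSUX
final tree: (((J:15/8,R:9/8):19/8,((L:13/4,S:-1/4):10/3,X:19/6):23/8):1/16,U:1/16)
total length: 143/8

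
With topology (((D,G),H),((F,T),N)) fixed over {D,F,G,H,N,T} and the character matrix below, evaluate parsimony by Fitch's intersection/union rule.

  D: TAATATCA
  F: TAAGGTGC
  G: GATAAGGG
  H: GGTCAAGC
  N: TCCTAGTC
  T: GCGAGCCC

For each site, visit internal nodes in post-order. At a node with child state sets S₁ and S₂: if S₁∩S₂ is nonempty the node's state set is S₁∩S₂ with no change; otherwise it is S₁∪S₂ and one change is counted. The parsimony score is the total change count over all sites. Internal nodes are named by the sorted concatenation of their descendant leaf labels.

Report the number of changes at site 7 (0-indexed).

site 0, node DG: D={T} ∪ G={G} → {G,T} (+1)
site 0, node DGH: DG={G,T} ∩ H={G} → {G} (+0)
site 0, node FT: F={T} ∪ T={G} → {G,T} (+1)
site 0, node FNT: FT={G,T} ∩ N={T} → {T} (+0)
site 0, node DFGHNT: DGH={G} ∪ FNT={T} → {G,T} (+1)
site 1, node DG: D={A} ∩ G={A} → {A} (+0)
site 1, node DGH: DG={A} ∪ H={G} → {A,G} (+1)
site 1, node FT: F={A} ∪ T={C} → {A,C} (+1)
site 1, node FNT: FT={A,C} ∩ N={C} → {C} (+0)
site 1, node DFGHNT: DGH={A,G} ∪ FNT={C} → {A,C,G} (+1)
site 2, node DG: D={A} ∪ G={T} → {A,T} (+1)
site 2, node DGH: DG={A,T} ∩ H={T} → {T} (+0)
site 2, node FT: F={A} ∪ T={G} → {A,G} (+1)
site 2, node FNT: FT={A,G} ∪ N={C} → {A,C,G} (+1)
site 2, node DFGHNT: DGH={T} ∪ FNT={A,C,G} → {A,C,G,T} (+1)
site 3, node DG: D={T} ∪ G={A} → {A,T} (+1)
site 3, node DGH: DG={A,T} ∪ H={C} → {A,C,T} (+1)
site 3, node FT: F={G} ∪ T={A} → {A,G} (+1)
site 3, node FNT: FT={A,G} ∪ N={T} → {A,G,T} (+1)
site 3, node DFGHNT: DGH={A,C,T} ∩ FNT={A,G,T} → {A,T} (+0)
site 4, node DG: D={A} ∩ G={A} → {A} (+0)
site 4, node DGH: DG={A} ∩ H={A} → {A} (+0)
site 4, node FT: F={G} ∩ T={G} → {G} (+0)
site 4, node FNT: FT={G} ∪ N={A} → {A,G} (+1)
site 4, node DFGHNT: DGH={A} ∩ FNT={A,G} → {A} (+0)
site 5, node DG: D={T} ∪ G={G} → {G,T} (+1)
site 5, node DGH: DG={G,T} ∪ H={A} → {A,G,T} (+1)
site 5, node FT: F={T} ∪ T={C} → {C,T} (+1)
site 5, node FNT: FT={C,T} ∪ N={G} → {C,G,T} (+1)
site 5, node DFGHNT: DGH={A,G,T} ∩ FNT={C,G,T} → {G,T} (+0)
site 6, node DG: D={C} ∪ G={G} → {C,G} (+1)
site 6, node DGH: DG={C,G} ∩ H={G} → {G} (+0)
site 6, node FT: F={G} ∪ T={C} → {C,G} (+1)
site 6, node FNT: FT={C,G} ∪ N={T} → {C,G,T} (+1)
site 6, node DFGHNT: DGH={G} ∩ FNT={C,G,T} → {G} (+0)
site 7, node DG: D={A} ∪ G={G} → {A,G} (+1)
site 7, node DGH: DG={A,G} ∪ H={C} → {A,C,G} (+1)
site 7, node FT: F={C} ∩ T={C} → {C} (+0)
site 7, node FNT: FT={C} ∩ N={C} → {C} (+0)
site 7, node DFGHNT: DGH={A,C,G} ∩ FNT={C} → {C} (+0)
per-site changes: [3, 3, 4, 4, 1, 4, 3, 2]; total = 24

2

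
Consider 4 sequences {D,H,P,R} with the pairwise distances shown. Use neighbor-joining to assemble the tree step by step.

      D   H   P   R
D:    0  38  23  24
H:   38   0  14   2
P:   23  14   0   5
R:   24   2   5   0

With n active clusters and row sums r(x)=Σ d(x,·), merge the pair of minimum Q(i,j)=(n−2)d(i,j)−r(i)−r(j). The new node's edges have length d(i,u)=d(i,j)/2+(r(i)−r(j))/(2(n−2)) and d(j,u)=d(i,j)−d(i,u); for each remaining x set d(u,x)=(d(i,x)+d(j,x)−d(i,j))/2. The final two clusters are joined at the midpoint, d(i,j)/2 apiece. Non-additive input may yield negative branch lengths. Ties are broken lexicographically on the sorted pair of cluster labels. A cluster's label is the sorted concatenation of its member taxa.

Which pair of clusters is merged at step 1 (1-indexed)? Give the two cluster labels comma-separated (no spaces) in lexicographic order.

step 1: merge (D,P) at d=23, Q=-81; branch lengths D→89/4, P→3/4; new cluster DP
  updated: d(DP,H)=29/2, d(DP,R)=3
step 2: merge (DP,H) at d=29/2, Q=-39/2; branch lengths DP→31/4, H→27/4; new cluster DHP
  updated: d(DHP,R)=-19/4
step 3: merge (DHP,R) at d=-19/4; branch lengths DHP→-19/8, R→-19/8; new cluster DHPR
final tree: (((D:89/4,P:3/4):31/4,H:27/4):-19/8,R:-19/8)
total length: 131/4

D,P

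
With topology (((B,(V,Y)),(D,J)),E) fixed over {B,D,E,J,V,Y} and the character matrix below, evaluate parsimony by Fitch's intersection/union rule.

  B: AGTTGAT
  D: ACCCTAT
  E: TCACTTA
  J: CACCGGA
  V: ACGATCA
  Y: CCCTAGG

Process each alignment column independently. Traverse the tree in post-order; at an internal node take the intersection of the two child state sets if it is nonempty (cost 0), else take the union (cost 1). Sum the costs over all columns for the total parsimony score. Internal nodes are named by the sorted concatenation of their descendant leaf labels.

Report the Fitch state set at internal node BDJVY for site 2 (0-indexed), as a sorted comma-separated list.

C

VY@0: {A} ∪ {C} = {A,C} (union, +1)
BVY@0: {A} ∩ {A,C} = {A} (intersection, +0)
DJ@0: {A} ∪ {C} = {A,C} (union, +1)
BDJVY@0: {A} ∩ {A,C} = {A} (intersection, +0)
BDEJVY@0: {A} ∪ {T} = {A,T} (union, +1)
VY@1: {C} ∩ {C} = {C} (intersection, +0)
BVY@1: {G} ∪ {C} = {C,G} (union, +1)
DJ@1: {C} ∪ {A} = {A,C} (union, +1)
BDJVY@1: {C,G} ∩ {A,C} = {C} (intersection, +0)
BDEJVY@1: {C} ∩ {C} = {C} (intersection, +0)
VY@2: {G} ∪ {C} = {C,G} (union, +1)
BVY@2: {T} ∪ {C,G} = {C,G,T} (union, +1)
DJ@2: {C} ∩ {C} = {C} (intersection, +0)
BDJVY@2: {C,G,T} ∩ {C} = {C} (intersection, +0)
BDEJVY@2: {C} ∪ {A} = {A,C} (union, +1)
VY@3: {A} ∪ {T} = {A,T} (union, +1)
BVY@3: {T} ∩ {A,T} = {T} (intersection, +0)
DJ@3: {C} ∩ {C} = {C} (intersection, +0)
BDJVY@3: {T} ∪ {C} = {C,T} (union, +1)
BDEJVY@3: {C,T} ∩ {C} = {C} (intersection, +0)
VY@4: {T} ∪ {A} = {A,T} (union, +1)
BVY@4: {G} ∪ {A,T} = {A,G,T} (union, +1)
DJ@4: {T} ∪ {G} = {G,T} (union, +1)
BDJVY@4: {A,G,T} ∩ {G,T} = {G,T} (intersection, +0)
BDEJVY@4: {G,T} ∩ {T} = {T} (intersection, +0)
VY@5: {C} ∪ {G} = {C,G} (union, +1)
BVY@5: {A} ∪ {C,G} = {A,C,G} (union, +1)
DJ@5: {A} ∪ {G} = {A,G} (union, +1)
BDJVY@5: {A,C,G} ∩ {A,G} = {A,G} (intersection, +0)
BDEJVY@5: {A,G} ∪ {T} = {A,G,T} (union, +1)
VY@6: {A} ∪ {G} = {A,G} (union, +1)
BVY@6: {T} ∪ {A,G} = {A,G,T} (union, +1)
DJ@6: {T} ∪ {A} = {A,T} (union, +1)
BDJVY@6: {A,G,T} ∩ {A,T} = {A,T} (intersection, +0)
BDEJVY@6: {A,T} ∩ {A} = {A} (intersection, +0)
per-site changes: [3, 2, 3, 2, 3, 4, 3]; total = 20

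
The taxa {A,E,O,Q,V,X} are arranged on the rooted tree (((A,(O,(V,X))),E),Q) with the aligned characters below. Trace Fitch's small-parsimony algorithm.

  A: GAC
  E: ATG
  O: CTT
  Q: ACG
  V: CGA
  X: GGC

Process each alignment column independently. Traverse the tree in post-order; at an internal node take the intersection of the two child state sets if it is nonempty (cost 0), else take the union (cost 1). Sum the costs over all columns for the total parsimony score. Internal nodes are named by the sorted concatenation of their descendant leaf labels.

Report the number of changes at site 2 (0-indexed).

VX@0: {C} ∪ {G} = {C,G} (union, +1)
OVX@0: {C} ∩ {C,G} = {C} (intersection, +0)
AOVX@0: {G} ∪ {C} = {C,G} (union, +1)
AEOVX@0: {C,G} ∪ {A} = {A,C,G} (union, +1)
AEOQVX@0: {A,C,G} ∩ {A} = {A} (intersection, +0)
VX@1: {G} ∩ {G} = {G} (intersection, +0)
OVX@1: {T} ∪ {G} = {G,T} (union, +1)
AOVX@1: {A} ∪ {G,T} = {A,G,T} (union, +1)
AEOVX@1: {A,G,T} ∩ {T} = {T} (intersection, +0)
AEOQVX@1: {T} ∪ {C} = {C,T} (union, +1)
VX@2: {A} ∪ {C} = {A,C} (union, +1)
OVX@2: {T} ∪ {A,C} = {A,C,T} (union, +1)
AOVX@2: {C} ∩ {A,C,T} = {C} (intersection, +0)
AEOVX@2: {C} ∪ {G} = {C,G} (union, +1)
AEOQVX@2: {C,G} ∩ {G} = {G} (intersection, +0)
per-site changes: [3, 3, 3]; total = 9

3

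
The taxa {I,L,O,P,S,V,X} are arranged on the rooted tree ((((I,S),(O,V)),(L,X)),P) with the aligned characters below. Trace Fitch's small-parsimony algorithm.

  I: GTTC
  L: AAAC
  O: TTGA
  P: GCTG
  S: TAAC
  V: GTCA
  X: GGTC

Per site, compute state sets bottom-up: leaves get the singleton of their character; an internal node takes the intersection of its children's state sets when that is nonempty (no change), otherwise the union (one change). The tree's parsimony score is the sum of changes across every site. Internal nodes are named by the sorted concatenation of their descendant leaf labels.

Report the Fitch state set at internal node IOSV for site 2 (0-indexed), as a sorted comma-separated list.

A,C,G,T

site 0, node IS: I={G} ∪ S={T} → {G,T} (+1)
site 0, node OV: O={T} ∪ V={G} → {G,T} (+1)
site 0, node IOSV: IS={G,T} ∩ OV={G,T} → {G,T} (+0)
site 0, node LX: L={A} ∪ X={G} → {A,G} (+1)
site 0, node ILOSVX: IOSV={G,T} ∩ LX={A,G} → {G} (+0)
site 0, node ILOPSVX: ILOSVX={G} ∩ P={G} → {G} (+0)
site 1, node IS: I={T} ∪ S={A} → {A,T} (+1)
site 1, node OV: O={T} ∩ V={T} → {T} (+0)
site 1, node IOSV: IS={A,T} ∩ OV={T} → {T} (+0)
site 1, node LX: L={A} ∪ X={G} → {A,G} (+1)
site 1, node ILOSVX: IOSV={T} ∪ LX={A,G} → {A,G,T} (+1)
site 1, node ILOPSVX: ILOSVX={A,G,T} ∪ P={C} → {A,C,G,T} (+1)
site 2, node IS: I={T} ∪ S={A} → {A,T} (+1)
site 2, node OV: O={G} ∪ V={C} → {C,G} (+1)
site 2, node IOSV: IS={A,T} ∪ OV={C,G} → {A,C,G,T} (+1)
site 2, node LX: L={A} ∪ X={T} → {A,T} (+1)
site 2, node ILOSVX: IOSV={A,C,G,T} ∩ LX={A,T} → {A,T} (+0)
site 2, node ILOPSVX: ILOSVX={A,T} ∩ P={T} → {T} (+0)
site 3, node IS: I={C} ∩ S={C} → {C} (+0)
site 3, node OV: O={A} ∩ V={A} → {A} (+0)
site 3, node IOSV: IS={C} ∪ OV={A} → {A,C} (+1)
site 3, node LX: L={C} ∩ X={C} → {C} (+0)
site 3, node ILOSVX: IOSV={A,C} ∩ LX={C} → {C} (+0)
site 3, node ILOPSVX: ILOSVX={C} ∪ P={G} → {C,G} (+1)
per-site changes: [3, 4, 4, 2]; total = 13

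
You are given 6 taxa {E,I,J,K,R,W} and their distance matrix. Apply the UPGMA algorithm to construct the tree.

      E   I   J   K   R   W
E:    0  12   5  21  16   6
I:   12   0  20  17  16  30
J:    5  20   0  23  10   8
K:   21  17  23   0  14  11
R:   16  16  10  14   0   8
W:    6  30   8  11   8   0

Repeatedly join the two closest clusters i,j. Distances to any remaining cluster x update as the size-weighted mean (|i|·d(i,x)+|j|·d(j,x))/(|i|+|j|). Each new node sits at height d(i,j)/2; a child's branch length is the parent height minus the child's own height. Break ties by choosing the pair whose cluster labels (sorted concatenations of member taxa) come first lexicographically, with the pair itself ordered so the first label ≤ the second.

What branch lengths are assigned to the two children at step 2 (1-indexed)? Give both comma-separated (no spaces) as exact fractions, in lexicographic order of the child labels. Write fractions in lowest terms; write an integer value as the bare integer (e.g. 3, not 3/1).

1,7/2

iteration 1: select E,J (d=5); attach at lengths (5/2, 5/2); label the merged cluster EJ
  updated: d(EJ,I)=16, d(EJ,K)=22, d(EJ,R)=13, d(EJ,W)=7
iteration 2: select EJ,W (d=7); attach at lengths (1, 7/2); label the merged cluster EJW
  updated: d(EJW,I)=62/3, d(EJW,K)=55/3, d(EJW,R)=34/3
iteration 3: select EJW,R (d=34/3); attach at lengths (13/6, 17/3); label the merged cluster EJRW
  updated: d(EJRW,I)=39/2, d(EJRW,K)=69/4
iteration 4: select I,K (d=17); attach at lengths (17/2, 17/2); label the merged cluster IK
  updated: d(EJRW,IK)=147/8
iteration 5: select EJRW,IK (d=147/8); attach at lengths (169/48, 11/16); label the merged cluster EIJKRW
final tree: ((((E:5/2,J:5/2):1,W:7/2):13/6,R:17/3):169/48,(I:17/2,K:17/2):11/16)
total length: 925/24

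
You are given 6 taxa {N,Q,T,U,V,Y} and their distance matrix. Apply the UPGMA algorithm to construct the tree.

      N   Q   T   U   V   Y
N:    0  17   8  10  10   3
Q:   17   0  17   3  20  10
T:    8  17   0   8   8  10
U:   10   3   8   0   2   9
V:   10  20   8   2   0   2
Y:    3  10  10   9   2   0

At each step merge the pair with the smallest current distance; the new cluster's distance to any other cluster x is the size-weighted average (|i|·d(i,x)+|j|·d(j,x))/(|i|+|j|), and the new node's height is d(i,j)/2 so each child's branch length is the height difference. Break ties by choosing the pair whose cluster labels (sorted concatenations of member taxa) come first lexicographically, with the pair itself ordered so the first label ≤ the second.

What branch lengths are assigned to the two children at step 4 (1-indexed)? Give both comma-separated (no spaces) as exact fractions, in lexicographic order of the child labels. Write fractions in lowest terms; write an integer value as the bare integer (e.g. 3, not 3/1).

3/8,17/4

1. join U+V (d=2) ⇒ UV; edges |U|=1, |V|=1
  updated: d(N,UV)=10, d(Q,UV)=23/2, d(T,UV)=8, d(UV,Y)=11/2
2. join N+Y (d=3) ⇒ NY; edges |N|=3/2, |Y|=3/2
  updated: d(NY,Q)=27/2, d(NY,T)=9, d(NY,UV)=31/4
3. join NY+UV (d=31/4) ⇒ NUVY; edges |NY|=19/8, |UV|=23/8
  updated: d(NUVY,Q)=25/2, d(NUVY,T)=17/2
4. join NUVY+T (d=17/2) ⇒ NTUVY; edges |NUVY|=3/8, |T|=17/4
  updated: d(NTUVY,Q)=67/5
5. join NTUVY+Q (d=67/5) ⇒ NQTUVY; edges |NTUVY|=49/20, |Q|=67/10
final tree: ((((N:3/2,Y:3/2):19/8,(U:1,V:1):23/8):3/8,T:17/4):49/20,Q:67/10)
total length: 961/40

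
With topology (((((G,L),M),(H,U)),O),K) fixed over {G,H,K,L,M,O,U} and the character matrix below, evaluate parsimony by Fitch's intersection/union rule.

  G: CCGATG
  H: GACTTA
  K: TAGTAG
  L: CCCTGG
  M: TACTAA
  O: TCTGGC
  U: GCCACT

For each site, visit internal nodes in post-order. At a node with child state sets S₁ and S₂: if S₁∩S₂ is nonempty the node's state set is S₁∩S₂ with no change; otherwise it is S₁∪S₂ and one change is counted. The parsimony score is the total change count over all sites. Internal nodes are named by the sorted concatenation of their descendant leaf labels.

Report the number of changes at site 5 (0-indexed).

4

site 0, node GL: G={C} ∩ L={C} → {C} (+0)
site 0, node GLM: GL={C} ∪ M={T} → {C,T} (+1)
site 0, node HU: H={G} ∩ U={G} → {G} (+0)
site 0, node GHLMU: GLM={C,T} ∪ HU={G} → {C,G,T} (+1)
site 0, node GHLMOU: GHLMU={C,G,T} ∩ O={T} → {T} (+0)
site 0, node GHKLMOU: GHLMOU={T} ∩ K={T} → {T} (+0)
site 1, node GL: G={C} ∩ L={C} → {C} (+0)
site 1, node GLM: GL={C} ∪ M={A} → {A,C} (+1)
site 1, node HU: H={A} ∪ U={C} → {A,C} (+1)
site 1, node GHLMU: GLM={A,C} ∩ HU={A,C} → {A,C} (+0)
site 1, node GHLMOU: GHLMU={A,C} ∩ O={C} → {C} (+0)
site 1, node GHKLMOU: GHLMOU={C} ∪ K={A} → {A,C} (+1)
site 2, node GL: G={G} ∪ L={C} → {C,G} (+1)
site 2, node GLM: GL={C,G} ∩ M={C} → {C} (+0)
site 2, node HU: H={C} ∩ U={C} → {C} (+0)
site 2, node GHLMU: GLM={C} ∩ HU={C} → {C} (+0)
site 2, node GHLMOU: GHLMU={C} ∪ O={T} → {C,T} (+1)
site 2, node GHKLMOU: GHLMOU={C,T} ∪ K={G} → {C,G,T} (+1)
site 3, node GL: G={A} ∪ L={T} → {A,T} (+1)
site 3, node GLM: GL={A,T} ∩ M={T} → {T} (+0)
site 3, node HU: H={T} ∪ U={A} → {A,T} (+1)
site 3, node GHLMU: GLM={T} ∩ HU={A,T} → {T} (+0)
site 3, node GHLMOU: GHLMU={T} ∪ O={G} → {G,T} (+1)
site 3, node GHKLMOU: GHLMOU={G,T} ∩ K={T} → {T} (+0)
site 4, node GL: G={T} ∪ L={G} → {G,T} (+1)
site 4, node GLM: GL={G,T} ∪ M={A} → {A,G,T} (+1)
site 4, node HU: H={T} ∪ U={C} → {C,T} (+1)
site 4, node GHLMU: GLM={A,G,T} ∩ HU={C,T} → {T} (+0)
site 4, node GHLMOU: GHLMU={T} ∪ O={G} → {G,T} (+1)
site 4, node GHKLMOU: GHLMOU={G,T} ∪ K={A} → {A,G,T} (+1)
site 5, node GL: G={G} ∩ L={G} → {G} (+0)
site 5, node GLM: GL={G} ∪ M={A} → {A,G} (+1)
site 5, node HU: H={A} ∪ U={T} → {A,T} (+1)
site 5, node GHLMU: GLM={A,G} ∩ HU={A,T} → {A} (+0)
site 5, node GHLMOU: GHLMU={A} ∪ O={C} → {A,C} (+1)
site 5, node GHKLMOU: GHLMOU={A,C} ∪ K={G} → {A,C,G} (+1)
per-site changes: [2, 3, 3, 3, 5, 4]; total = 20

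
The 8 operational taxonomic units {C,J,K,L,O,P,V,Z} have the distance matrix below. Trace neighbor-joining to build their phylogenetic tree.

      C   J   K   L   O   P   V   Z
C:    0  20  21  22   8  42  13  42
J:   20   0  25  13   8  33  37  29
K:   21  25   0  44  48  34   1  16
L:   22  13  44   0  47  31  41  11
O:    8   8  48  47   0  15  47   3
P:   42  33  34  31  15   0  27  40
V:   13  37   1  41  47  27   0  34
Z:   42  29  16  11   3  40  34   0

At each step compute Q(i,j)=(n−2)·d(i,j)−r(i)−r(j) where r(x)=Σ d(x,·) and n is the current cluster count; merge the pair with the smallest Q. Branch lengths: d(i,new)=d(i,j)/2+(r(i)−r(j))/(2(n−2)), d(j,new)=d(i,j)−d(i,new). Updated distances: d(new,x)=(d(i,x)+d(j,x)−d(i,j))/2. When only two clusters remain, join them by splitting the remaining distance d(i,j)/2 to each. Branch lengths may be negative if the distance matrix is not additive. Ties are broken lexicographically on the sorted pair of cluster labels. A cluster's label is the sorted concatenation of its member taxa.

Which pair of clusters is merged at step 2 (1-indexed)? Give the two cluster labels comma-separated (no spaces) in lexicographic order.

O,Z

iteration 1: select K,V (d=1, Q=-383); attach at lengths (-5/12, 17/12); label the merged cluster KV
  updated: d(C,KV)=33/2, d(J,KV)=61/2, d(KV,L)=42, d(KV,O)=47, d(KV,P)=30, d(KV,Z)=49/2
iteration 2: select O,Z (d=3, Q=-525/2); attach at lengths (-13/20, 73/20); label the merged cluster OZ
  updated: d(C,OZ)=47/2, d(J,OZ)=17, d(KV,OZ)=137/4, d(L,OZ)=55/2, d(OZ,P)=26
iteration 3: select C,KV (d=33/2, Q=-845/4); attach at lengths (147/32, 381/32); label the merged cluster CKV
  updated: d(CKV,J)=17, d(CKV,L)=95/4, d(CKV,OZ)=165/8, d(CKV,P)=111/4
iteration 4: select J,L (d=13, Q=-545/4); attach at lengths (95/24, 217/24); label the merged cluster JL
  updated: d(CKV,JL)=111/8, d(JL,OZ)=63/4, d(JL,P)=51/2
iteration 5: select CKV,JL (d=111/8, Q=-717/8); attach at lengths (279/32, 165/32); label the merged cluster CJKLV
  updated: d(CJKLV,OZ)=45/4, d(CJKLV,P)=315/16
iteration 6: select CJKLV,OZ (d=45/4, Q=-911/16); attach at lengths (79/32, 281/32); label the merged cluster CJKLOVZ
  updated: d(CJKLOVZ,P)=551/32
iteration 7: select CJKLOVZ,P (d=551/32); attach at lengths (551/64, 551/64); label the merged cluster CJKLOPVZ
final tree: ((((C:147/32,(K:-5/12,V:17/12):381/32):279/32,(J:95/24,L:217/24):165/32):79/32,(O:-13/20,Z:73/20):281/32):551/64,P:551/64)
total length: 2427/32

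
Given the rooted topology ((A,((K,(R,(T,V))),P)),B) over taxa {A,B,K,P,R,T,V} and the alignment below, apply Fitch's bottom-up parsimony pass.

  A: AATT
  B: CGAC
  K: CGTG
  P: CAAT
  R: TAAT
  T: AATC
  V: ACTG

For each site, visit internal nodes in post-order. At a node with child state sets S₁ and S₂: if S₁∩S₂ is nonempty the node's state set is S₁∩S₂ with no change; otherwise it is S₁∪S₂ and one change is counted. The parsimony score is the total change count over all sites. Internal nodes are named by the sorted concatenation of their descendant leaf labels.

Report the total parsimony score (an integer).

13

TV@0: {A} ∩ {A} = {A} (intersection, +0)
RTV@0: {T} ∪ {A} = {A,T} (union, +1)
KRTV@0: {C} ∪ {A,T} = {A,C,T} (union, +1)
KPRTV@0: {A,C,T} ∩ {C} = {C} (intersection, +0)
AKPRTV@0: {A} ∪ {C} = {A,C} (union, +1)
ABKPRTV@0: {A,C} ∩ {C} = {C} (intersection, +0)
TV@1: {A} ∪ {C} = {A,C} (union, +1)
RTV@1: {A} ∩ {A,C} = {A} (intersection, +0)
KRTV@1: {G} ∪ {A} = {A,G} (union, +1)
KPRTV@1: {A,G} ∩ {A} = {A} (intersection, +0)
AKPRTV@1: {A} ∩ {A} = {A} (intersection, +0)
ABKPRTV@1: {A} ∪ {G} = {A,G} (union, +1)
TV@2: {T} ∩ {T} = {T} (intersection, +0)
RTV@2: {A} ∪ {T} = {A,T} (union, +1)
KRTV@2: {T} ∩ {A,T} = {T} (intersection, +0)
KPRTV@2: {T} ∪ {A} = {A,T} (union, +1)
AKPRTV@2: {T} ∩ {A,T} = {T} (intersection, +0)
ABKPRTV@2: {T} ∪ {A} = {A,T} (union, +1)
TV@3: {C} ∪ {G} = {C,G} (union, +1)
RTV@3: {T} ∪ {C,G} = {C,G,T} (union, +1)
KRTV@3: {G} ∩ {C,G,T} = {G} (intersection, +0)
KPRTV@3: {G} ∪ {T} = {G,T} (union, +1)
AKPRTV@3: {T} ∩ {G,T} = {T} (intersection, +0)
ABKPRTV@3: {T} ∪ {C} = {C,T} (union, +1)
per-site changes: [3, 3, 3, 4]; total = 13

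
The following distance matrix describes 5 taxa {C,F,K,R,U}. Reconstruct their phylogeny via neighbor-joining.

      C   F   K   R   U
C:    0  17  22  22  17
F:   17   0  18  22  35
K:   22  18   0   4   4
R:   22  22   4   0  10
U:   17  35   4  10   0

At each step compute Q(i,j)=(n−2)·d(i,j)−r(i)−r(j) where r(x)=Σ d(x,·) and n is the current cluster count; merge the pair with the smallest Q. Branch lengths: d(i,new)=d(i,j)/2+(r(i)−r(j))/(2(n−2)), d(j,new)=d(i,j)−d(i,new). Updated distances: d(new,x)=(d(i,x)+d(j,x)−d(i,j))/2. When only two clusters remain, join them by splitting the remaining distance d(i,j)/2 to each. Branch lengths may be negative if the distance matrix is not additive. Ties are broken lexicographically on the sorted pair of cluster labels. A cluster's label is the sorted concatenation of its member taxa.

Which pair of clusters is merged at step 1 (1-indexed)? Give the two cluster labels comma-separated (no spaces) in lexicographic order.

iteration 1: select C,F (d=17, Q=-119); attach at lengths (37/6, 65/6); label the merged cluster CF
  updated: d(CF,K)=23/2, d(CF,R)=27/2, d(CF,U)=35/2
iteration 2: select CF,R (d=27/2, Q=-43); attach at lengths (21/2, 3); label the merged cluster CFR
  updated: d(CFR,K)=1, d(CFR,U)=7
iteration 3: select CFR,K (d=1, Q=-12); attach at lengths (2, -1); label the merged cluster CFKR
  updated: d(CFKR,U)=5
iteration 4: select CFKR,U (d=5); attach at lengths (5/2, 5/2); label the merged cluster CFKRU
final tree: ((((C:37/6,F:65/6):21/2,R:3):2,K:-1):5/2,U:5/2)
total length: 73/2

C,F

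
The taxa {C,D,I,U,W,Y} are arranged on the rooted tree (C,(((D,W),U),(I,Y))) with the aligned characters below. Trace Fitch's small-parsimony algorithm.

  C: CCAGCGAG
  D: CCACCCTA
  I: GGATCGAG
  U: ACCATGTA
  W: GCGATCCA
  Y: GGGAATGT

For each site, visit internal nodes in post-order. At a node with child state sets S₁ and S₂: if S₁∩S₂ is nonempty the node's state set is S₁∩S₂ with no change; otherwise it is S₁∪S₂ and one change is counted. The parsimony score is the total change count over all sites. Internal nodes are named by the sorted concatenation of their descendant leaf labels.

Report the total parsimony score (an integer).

DW@0: {C} ∪ {G} = {C,G} (union, +1)
DUW@0: {C,G} ∪ {A} = {A,C,G} (union, +1)
IY@0: {G} ∩ {G} = {G} (intersection, +0)
DIUWY@0: {A,C,G} ∩ {G} = {G} (intersection, +0)
CDIUWY@0: {C} ∪ {G} = {C,G} (union, +1)
DW@1: {C} ∩ {C} = {C} (intersection, +0)
DUW@1: {C} ∩ {C} = {C} (intersection, +0)
IY@1: {G} ∩ {G} = {G} (intersection, +0)
DIUWY@1: {C} ∪ {G} = {C,G} (union, +1)
CDIUWY@1: {C} ∩ {C,G} = {C} (intersection, +0)
DW@2: {A} ∪ {G} = {A,G} (union, +1)
DUW@2: {A,G} ∪ {C} = {A,C,G} (union, +1)
IY@2: {A} ∪ {G} = {A,G} (union, +1)
DIUWY@2: {A,C,G} ∩ {A,G} = {A,G} (intersection, +0)
CDIUWY@2: {A} ∩ {A,G} = {A} (intersection, +0)
DW@3: {C} ∪ {A} = {A,C} (union, +1)
DUW@3: {A,C} ∩ {A} = {A} (intersection, +0)
IY@3: {T} ∪ {A} = {A,T} (union, +1)
DIUWY@3: {A} ∩ {A,T} = {A} (intersection, +0)
CDIUWY@3: {G} ∪ {A} = {A,G} (union, +1)
DW@4: {C} ∪ {T} = {C,T} (union, +1)
DUW@4: {C,T} ∩ {T} = {T} (intersection, +0)
IY@4: {C} ∪ {A} = {A,C} (union, +1)
DIUWY@4: {T} ∪ {A,C} = {A,C,T} (union, +1)
CDIUWY@4: {C} ∩ {A,C,T} = {C} (intersection, +0)
DW@5: {C} ∩ {C} = {C} (intersection, +0)
DUW@5: {C} ∪ {G} = {C,G} (union, +1)
IY@5: {G} ∪ {T} = {G,T} (union, +1)
DIUWY@5: {C,G} ∩ {G,T} = {G} (intersection, +0)
CDIUWY@5: {G} ∩ {G} = {G} (intersection, +0)
DW@6: {T} ∪ {C} = {C,T} (union, +1)
DUW@6: {C,T} ∩ {T} = {T} (intersection, +0)
IY@6: {A} ∪ {G} = {A,G} (union, +1)
DIUWY@6: {T} ∪ {A,G} = {A,G,T} (union, +1)
CDIUWY@6: {A} ∩ {A,G,T} = {A} (intersection, +0)
DW@7: {A} ∩ {A} = {A} (intersection, +0)
DUW@7: {A} ∩ {A} = {A} (intersection, +0)
IY@7: {G} ∪ {T} = {G,T} (union, +1)
DIUWY@7: {A} ∪ {G,T} = {A,G,T} (union, +1)
CDIUWY@7: {G} ∩ {A,G,T} = {G} (intersection, +0)
per-site changes: [3, 1, 3, 3, 3, 2, 3, 2]; total = 20

20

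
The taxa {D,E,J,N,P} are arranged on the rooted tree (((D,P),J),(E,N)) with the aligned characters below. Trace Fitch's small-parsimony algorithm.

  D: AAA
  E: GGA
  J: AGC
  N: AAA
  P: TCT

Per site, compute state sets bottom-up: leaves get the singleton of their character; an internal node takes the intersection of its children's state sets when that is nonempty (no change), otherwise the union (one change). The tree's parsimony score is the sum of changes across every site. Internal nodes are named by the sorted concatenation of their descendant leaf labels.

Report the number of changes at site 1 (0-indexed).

3

[col 0] DP: children D:{A}, P:{T} ∪→ {A,T}; cost 1
[col 0] DJP: children DP:{A,T}, J:{A} ∩→ {A}; cost 0
[col 0] EN: children E:{G}, N:{A} ∪→ {A,G}; cost 1
[col 0] DEJNP: children DJP:{A}, EN:{A,G} ∩→ {A}; cost 0
[col 1] DP: children D:{A}, P:{C} ∪→ {A,C}; cost 1
[col 1] DJP: children DP:{A,C}, J:{G} ∪→ {A,C,G}; cost 1
[col 1] EN: children E:{G}, N:{A} ∪→ {A,G}; cost 1
[col 1] DEJNP: children DJP:{A,C,G}, EN:{A,G} ∩→ {A,G}; cost 0
[col 2] DP: children D:{A}, P:{T} ∪→ {A,T}; cost 1
[col 2] DJP: children DP:{A,T}, J:{C} ∪→ {A,C,T}; cost 1
[col 2] EN: children E:{A}, N:{A} ∩→ {A}; cost 0
[col 2] DEJNP: children DJP:{A,C,T}, EN:{A} ∩→ {A}; cost 0
per-site changes: [2, 3, 2]; total = 7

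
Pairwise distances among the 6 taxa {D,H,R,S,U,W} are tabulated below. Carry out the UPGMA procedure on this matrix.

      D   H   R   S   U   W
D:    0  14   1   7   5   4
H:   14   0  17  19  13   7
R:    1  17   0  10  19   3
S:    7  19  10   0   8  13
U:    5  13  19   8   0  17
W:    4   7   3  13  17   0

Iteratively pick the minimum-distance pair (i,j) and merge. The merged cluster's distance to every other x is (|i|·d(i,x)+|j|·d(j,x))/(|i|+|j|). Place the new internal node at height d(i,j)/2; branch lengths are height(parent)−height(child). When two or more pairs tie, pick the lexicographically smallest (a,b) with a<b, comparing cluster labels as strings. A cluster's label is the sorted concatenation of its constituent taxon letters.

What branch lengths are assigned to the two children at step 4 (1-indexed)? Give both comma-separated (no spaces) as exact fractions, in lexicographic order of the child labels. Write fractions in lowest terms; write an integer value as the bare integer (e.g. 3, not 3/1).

step 1: merge (D,R) at d=1; branch lengths D→1/2, R→1/2; new cluster DR
  updated: d(DR,H)=31/2, d(DR,S)=17/2, d(DR,U)=12, d(DR,W)=7/2
step 2: merge (DR,W) at d=7/2; branch lengths DR→5/4, W→7/4; new cluster DRW
  updated: d(DRW,H)=38/3, d(DRW,S)=10, d(DRW,U)=41/3
step 3: merge (S,U) at d=8; branch lengths S→4, U→4; new cluster SU
  updated: d(DRW,SU)=71/6, d(H,SU)=16
step 4: merge (DRW,SU) at d=71/6; branch lengths DRW→25/6, SU→23/12; new cluster DRSUW
  updated: d(DRSUW,H)=14
step 5: merge (DRSUW,H) at d=14; branch lengths DRSUW→13/12, H→7; new cluster DHRSUW
final tree: ((((D:1/2,R:1/2):5/4,W:7/4):25/6,(S:4,U:4):23/12):13/12,H:7)
total length: 157/6

25/6,23/12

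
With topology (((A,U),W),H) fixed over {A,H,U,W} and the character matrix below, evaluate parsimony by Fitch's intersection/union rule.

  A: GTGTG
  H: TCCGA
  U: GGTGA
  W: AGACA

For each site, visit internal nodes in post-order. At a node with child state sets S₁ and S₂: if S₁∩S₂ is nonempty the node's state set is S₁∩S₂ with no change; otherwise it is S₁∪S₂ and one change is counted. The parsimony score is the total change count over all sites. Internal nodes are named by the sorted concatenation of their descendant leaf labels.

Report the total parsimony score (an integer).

10

site 0, node AU: A={G} ∩ U={G} → {G} (+0)
site 0, node AUW: AU={G} ∪ W={A} → {A,G} (+1)
site 0, node AHUW: AUW={A,G} ∪ H={T} → {A,G,T} (+1)
site 1, node AU: A={T} ∪ U={G} → {G,T} (+1)
site 1, node AUW: AU={G,T} ∩ W={G} → {G} (+0)
site 1, node AHUW: AUW={G} ∪ H={C} → {C,G} (+1)
site 2, node AU: A={G} ∪ U={T} → {G,T} (+1)
site 2, node AUW: AU={G,T} ∪ W={A} → {A,G,T} (+1)
site 2, node AHUW: AUW={A,G,T} ∪ H={C} → {A,C,G,T} (+1)
site 3, node AU: A={T} ∪ U={G} → {G,T} (+1)
site 3, node AUW: AU={G,T} ∪ W={C} → {C,G,T} (+1)
site 3, node AHUW: AUW={C,G,T} ∩ H={G} → {G} (+0)
site 4, node AU: A={G} ∪ U={A} → {A,G} (+1)
site 4, node AUW: AU={A,G} ∩ W={A} → {A} (+0)
site 4, node AHUW: AUW={A} ∩ H={A} → {A} (+0)
per-site changes: [2, 2, 3, 2, 1]; total = 10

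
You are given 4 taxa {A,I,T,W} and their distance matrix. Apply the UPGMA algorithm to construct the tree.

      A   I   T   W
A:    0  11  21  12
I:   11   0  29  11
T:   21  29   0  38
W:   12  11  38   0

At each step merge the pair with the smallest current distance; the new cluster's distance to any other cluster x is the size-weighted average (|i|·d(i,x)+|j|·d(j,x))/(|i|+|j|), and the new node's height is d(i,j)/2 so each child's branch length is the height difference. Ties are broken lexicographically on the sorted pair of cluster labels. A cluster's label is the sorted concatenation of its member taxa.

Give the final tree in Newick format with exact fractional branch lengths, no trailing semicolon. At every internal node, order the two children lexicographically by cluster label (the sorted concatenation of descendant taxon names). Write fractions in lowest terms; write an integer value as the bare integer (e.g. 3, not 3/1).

iteration 1: select A,I (d=11); attach at lengths (11/2, 11/2); label the merged cluster AI
  updated: d(AI,T)=25, d(AI,W)=23/2
iteration 2: select AI,W (d=23/2); attach at lengths (1/4, 23/4); label the merged cluster AIW
  updated: d(AIW,T)=88/3
iteration 3: select AIW,T (d=88/3); attach at lengths (107/12, 44/3); label the merged cluster AITW
final tree: (((A:11/2,I:11/2):1/4,W:23/4):107/12,T:44/3)
total length: 487/12

(((A:11/2,I:11/2):1/4,W:23/4):107/12,T:44/3)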